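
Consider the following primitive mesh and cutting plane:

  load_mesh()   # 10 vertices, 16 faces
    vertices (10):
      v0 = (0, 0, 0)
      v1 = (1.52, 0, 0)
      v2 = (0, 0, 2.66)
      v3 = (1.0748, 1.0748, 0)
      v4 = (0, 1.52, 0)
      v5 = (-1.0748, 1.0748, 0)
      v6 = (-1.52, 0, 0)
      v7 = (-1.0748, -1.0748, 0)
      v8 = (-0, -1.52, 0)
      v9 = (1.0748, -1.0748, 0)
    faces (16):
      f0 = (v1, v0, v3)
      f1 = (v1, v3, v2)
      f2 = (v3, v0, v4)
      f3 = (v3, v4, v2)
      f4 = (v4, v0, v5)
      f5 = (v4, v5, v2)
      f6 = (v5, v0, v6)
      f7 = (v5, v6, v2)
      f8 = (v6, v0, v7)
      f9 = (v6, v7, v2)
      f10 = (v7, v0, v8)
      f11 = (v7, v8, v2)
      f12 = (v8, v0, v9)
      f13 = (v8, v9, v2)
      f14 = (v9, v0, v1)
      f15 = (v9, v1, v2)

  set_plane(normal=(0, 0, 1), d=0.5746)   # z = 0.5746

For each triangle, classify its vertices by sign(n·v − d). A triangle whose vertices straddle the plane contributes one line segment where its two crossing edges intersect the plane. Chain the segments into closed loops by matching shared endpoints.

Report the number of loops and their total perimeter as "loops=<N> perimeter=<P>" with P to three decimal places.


loops=1 perimeter=7.296

Straddling triangles (8 of 16):
  (v1,v3,v2) [--+] → (0.842627, 0.842627, 0.5746)–(1.19166, 0, 0.5746)  len=0.9121
  (v3,v4,v2) [--+] → (0, 1.19166, 0.5746)–(0.842627, 0.842627, 0.5746)  len=0.9121
  (v4,v5,v2) [--+] → (-0.842627, 0.842627, 0.5746)–(0, 1.19166, 0.5746)  len=0.9121
  (v5,v6,v2) [--+] → (-1.19166, 0, 0.5746)–(-0.842627, 0.842627, 0.5746)  len=0.9121
  (v6,v7,v2) [--+] → (-0.842627, -0.842627, 0.5746)–(-1.19166, 0, 0.5746)  len=0.9121
  (v7,v8,v2) [--+] → (0, -1.19166, 0.5746)–(-0.842627, -0.842627, 0.5746)  len=0.9121
  (v8,v9,v2) [--+] → (0.842627, -0.842627, 0.5746)–(0, -1.19166, 0.5746)  len=0.9121
  (v9,v1,v2) [--+] → (1.19166, 0, 0.5746)–(0.842627, -0.842627, 0.5746)  len=0.9121

Chained into 1 loop(s):
  loop 1: 8 segments, perimeter = 7.2964
Total perimeter = 7.296


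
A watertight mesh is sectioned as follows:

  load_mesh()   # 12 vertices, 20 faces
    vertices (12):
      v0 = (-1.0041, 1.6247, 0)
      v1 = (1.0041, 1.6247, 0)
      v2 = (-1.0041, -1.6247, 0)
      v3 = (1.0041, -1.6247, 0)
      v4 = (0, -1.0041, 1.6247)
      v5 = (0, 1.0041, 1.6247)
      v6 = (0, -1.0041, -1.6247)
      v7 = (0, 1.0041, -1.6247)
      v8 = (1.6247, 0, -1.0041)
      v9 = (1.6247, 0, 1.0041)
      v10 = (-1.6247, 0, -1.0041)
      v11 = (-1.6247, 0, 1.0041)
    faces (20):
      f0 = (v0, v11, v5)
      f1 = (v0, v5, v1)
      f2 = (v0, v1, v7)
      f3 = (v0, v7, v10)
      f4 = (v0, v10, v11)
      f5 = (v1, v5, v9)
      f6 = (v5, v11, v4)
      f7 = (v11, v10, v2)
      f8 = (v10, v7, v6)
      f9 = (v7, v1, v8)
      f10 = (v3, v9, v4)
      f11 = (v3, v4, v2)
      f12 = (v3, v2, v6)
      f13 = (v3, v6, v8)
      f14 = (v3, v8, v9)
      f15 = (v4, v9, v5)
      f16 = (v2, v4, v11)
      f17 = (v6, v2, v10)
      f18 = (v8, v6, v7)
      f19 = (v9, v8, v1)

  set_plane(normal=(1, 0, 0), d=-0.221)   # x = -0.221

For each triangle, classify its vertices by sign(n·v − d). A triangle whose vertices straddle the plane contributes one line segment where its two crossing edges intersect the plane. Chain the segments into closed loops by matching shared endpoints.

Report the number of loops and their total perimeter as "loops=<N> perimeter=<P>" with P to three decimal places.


loops=1 perimeter=10.441

Straddling triangles (10 of 20):
  (v0,v11,v5) [--+] → (-0.221, 0.867517, 1.54028)–(-0.221, 1.14069, 1.26711)  len=0.3863
  (v0,v5,v1) [-++] → (-0.221, 1.14069, 1.26711)–(-0.221, 1.6247, 0)  len=1.3564
  (v0,v1,v7) [-++] → (-0.221, 1.6247, 0)–(-0.221, 1.14069, -1.26711)  len=1.3564
  (v0,v7,v10) [-+-] → (-0.221, 1.14069, -1.26711)–(-0.221, 0.867517, -1.54028)  len=0.3863
  (v5,v11,v4) [+-+] → (-0.221, 0.867517, 1.54028)–(-0.221, -0.867517, 1.54028)  len=1.7350
  (v10,v7,v6) [-++] → (-0.221, 0.867517, -1.54028)–(-0.221, -0.867517, -1.54028)  len=1.7350
  (v3,v4,v2) [++-] → (-0.221, -1.14069, 1.26711)–(-0.221, -1.6247, 0)  len=1.3564
  (v3,v2,v6) [+-+] → (-0.221, -1.6247, 0)–(-0.221, -1.14069, -1.26711)  len=1.3564
  (v2,v4,v11) [-+-] → (-0.221, -1.14069, 1.26711)–(-0.221, -0.867517, 1.54028)  len=0.3863
  (v6,v2,v10) [+--] → (-0.221, -1.14069, -1.26711)–(-0.221, -0.867517, -1.54028)  len=0.3863

Chained into 1 loop(s):
  loop 1: 10 segments, perimeter = 10.4410
Total perimeter = 10.441


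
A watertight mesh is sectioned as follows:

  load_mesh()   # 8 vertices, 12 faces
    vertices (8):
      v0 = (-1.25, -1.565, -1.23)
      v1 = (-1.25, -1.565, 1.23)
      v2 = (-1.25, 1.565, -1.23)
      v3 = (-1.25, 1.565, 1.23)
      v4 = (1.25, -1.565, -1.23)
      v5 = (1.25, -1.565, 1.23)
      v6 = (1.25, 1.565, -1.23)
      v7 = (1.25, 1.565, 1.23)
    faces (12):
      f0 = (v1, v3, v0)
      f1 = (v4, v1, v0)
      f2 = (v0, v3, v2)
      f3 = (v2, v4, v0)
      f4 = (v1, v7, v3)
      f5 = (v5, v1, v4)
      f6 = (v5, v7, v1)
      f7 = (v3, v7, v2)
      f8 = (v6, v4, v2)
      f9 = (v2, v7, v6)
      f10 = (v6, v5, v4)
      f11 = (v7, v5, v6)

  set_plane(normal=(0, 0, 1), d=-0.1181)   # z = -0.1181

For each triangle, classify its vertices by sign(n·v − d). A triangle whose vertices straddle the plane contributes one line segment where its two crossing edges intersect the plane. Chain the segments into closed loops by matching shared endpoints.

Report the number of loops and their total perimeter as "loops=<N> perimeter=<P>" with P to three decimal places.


loops=1 perimeter=11.260

Straddling triangles (8 of 12):
  (v1,v3,v0) [++-] → (-1.25, -0.150265, -0.1181)–(-1.25, -1.565, -0.1181)  len=1.4147
  (v4,v1,v0) [-+-] → (0.12002, -1.565, -0.1181)–(-1.25, -1.565, -0.1181)  len=1.3700
  (v0,v3,v2) [-+-] → (-1.25, -0.150265, -0.1181)–(-1.25, 1.565, -0.1181)  len=1.7153
  (v5,v1,v4) [++-] → (0.12002, -1.565, -0.1181)–(1.25, -1.565, -0.1181)  len=1.1300
  (v3,v7,v2) [++-] → (-0.12002, 1.565, -0.1181)–(-1.25, 1.565, -0.1181)  len=1.1300
  (v2,v7,v6) [-+-] → (-0.12002, 1.565, -0.1181)–(1.25, 1.565, -0.1181)  len=1.3700
  (v6,v5,v4) [-+-] → (1.25, 0.150265, -0.1181)–(1.25, -1.565, -0.1181)  len=1.7153
  (v7,v5,v6) [++-] → (1.25, 0.150265, -0.1181)–(1.25, 1.565, -0.1181)  len=1.4147

Chained into 1 loop(s):
  loop 1: 8 segments, perimeter = 11.2600
Total perimeter = 11.260


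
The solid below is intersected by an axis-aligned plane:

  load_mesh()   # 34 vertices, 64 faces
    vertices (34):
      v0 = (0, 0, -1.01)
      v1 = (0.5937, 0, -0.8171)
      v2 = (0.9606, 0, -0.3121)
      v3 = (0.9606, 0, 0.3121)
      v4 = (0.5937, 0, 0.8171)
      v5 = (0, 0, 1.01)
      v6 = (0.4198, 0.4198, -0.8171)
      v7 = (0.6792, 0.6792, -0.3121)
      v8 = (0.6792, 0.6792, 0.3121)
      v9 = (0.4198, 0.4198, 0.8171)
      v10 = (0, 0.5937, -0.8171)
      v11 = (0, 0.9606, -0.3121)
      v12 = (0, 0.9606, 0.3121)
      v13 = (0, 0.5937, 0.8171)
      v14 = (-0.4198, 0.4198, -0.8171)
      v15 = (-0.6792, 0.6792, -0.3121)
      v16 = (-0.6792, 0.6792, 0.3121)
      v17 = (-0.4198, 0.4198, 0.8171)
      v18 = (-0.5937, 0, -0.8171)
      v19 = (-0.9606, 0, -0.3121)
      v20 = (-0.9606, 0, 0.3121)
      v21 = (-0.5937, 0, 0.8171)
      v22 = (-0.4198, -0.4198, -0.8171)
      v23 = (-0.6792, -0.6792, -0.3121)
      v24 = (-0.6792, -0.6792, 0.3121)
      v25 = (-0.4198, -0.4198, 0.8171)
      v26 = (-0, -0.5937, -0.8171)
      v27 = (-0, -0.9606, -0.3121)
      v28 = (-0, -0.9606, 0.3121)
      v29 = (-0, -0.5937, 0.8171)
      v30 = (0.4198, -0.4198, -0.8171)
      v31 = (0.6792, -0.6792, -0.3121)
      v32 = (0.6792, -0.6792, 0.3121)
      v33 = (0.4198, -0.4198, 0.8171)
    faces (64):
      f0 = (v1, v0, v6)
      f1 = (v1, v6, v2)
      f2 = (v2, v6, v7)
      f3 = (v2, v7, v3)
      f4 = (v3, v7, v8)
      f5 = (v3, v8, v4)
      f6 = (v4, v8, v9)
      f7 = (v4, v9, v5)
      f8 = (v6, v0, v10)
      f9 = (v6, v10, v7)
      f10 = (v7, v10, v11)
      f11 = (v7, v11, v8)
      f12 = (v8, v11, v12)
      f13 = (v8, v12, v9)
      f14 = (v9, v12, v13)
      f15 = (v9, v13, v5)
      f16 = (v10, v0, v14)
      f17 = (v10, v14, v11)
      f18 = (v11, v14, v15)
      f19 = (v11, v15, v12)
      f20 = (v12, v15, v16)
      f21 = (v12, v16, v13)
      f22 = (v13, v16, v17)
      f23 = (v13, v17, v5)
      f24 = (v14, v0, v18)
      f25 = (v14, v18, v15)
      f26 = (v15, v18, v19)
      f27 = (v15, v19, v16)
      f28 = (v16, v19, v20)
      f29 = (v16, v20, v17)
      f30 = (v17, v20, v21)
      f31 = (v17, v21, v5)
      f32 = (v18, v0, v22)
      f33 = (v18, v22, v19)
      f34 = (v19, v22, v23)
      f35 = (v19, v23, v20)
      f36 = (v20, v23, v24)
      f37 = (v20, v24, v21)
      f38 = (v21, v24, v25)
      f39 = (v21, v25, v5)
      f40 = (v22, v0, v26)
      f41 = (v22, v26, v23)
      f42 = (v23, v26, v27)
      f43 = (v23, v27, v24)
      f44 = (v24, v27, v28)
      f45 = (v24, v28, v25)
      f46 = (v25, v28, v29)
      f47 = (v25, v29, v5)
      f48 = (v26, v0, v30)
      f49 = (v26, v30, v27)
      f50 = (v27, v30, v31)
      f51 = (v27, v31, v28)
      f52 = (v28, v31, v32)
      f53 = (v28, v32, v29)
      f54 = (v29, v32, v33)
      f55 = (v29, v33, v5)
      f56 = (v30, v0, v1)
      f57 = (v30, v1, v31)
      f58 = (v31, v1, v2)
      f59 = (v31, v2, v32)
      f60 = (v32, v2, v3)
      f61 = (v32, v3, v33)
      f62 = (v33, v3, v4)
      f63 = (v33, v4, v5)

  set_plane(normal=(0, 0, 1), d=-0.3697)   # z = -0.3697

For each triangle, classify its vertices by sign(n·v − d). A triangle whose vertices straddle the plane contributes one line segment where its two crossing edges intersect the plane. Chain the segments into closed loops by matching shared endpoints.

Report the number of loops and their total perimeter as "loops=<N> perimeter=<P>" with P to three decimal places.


Straddling triangles (16 of 64):
  (v1,v6,v2) [--+] → (0.898917, 0.0478821, -0.3697)–(0.918752, 0, -0.3697)  len=0.0518
  (v2,v6,v7) [+-+] → (0.898917, 0.0478821, -0.3697)–(0.649613, 0.649613, -0.3697)  len=0.6513
  (v6,v10,v7) [--+] → (0.601731, 0.669448, -0.3697)–(0.649613, 0.649613, -0.3697)  len=0.0518
  (v7,v10,v11) [+-+] → (0.601731, 0.669448, -0.3697)–(0, 0.918752, -0.3697)  len=0.6513
  (v10,v14,v11) [--+] → (-0.0478821, 0.898917, -0.3697)–(0, 0.918752, -0.3697)  len=0.0518
  (v11,v14,v15) [+-+] → (-0.0478821, 0.898917, -0.3697)–(-0.649613, 0.649613, -0.3697)  len=0.6513
  (v14,v18,v15) [--+] → (-0.669448, 0.601731, -0.3697)–(-0.649613, 0.649613, -0.3697)  len=0.0518
  (v15,v18,v19) [+-+] → (-0.669448, 0.601731, -0.3697)–(-0.918752, 0, -0.3697)  len=0.6513
  (v18,v22,v19) [--+] → (-0.898917, -0.0478821, -0.3697)–(-0.918752, 0, -0.3697)  len=0.0518
  (v19,v22,v23) [+-+] → (-0.898917, -0.0478821, -0.3697)–(-0.649613, -0.649613, -0.3697)  len=0.6513
  (v22,v26,v23) [--+] → (-0.601731, -0.669448, -0.3697)–(-0.649613, -0.649613, -0.3697)  len=0.0518
  (v23,v26,v27) [+-+] → (-0.601731, -0.669448, -0.3697)–(0, -0.918752, -0.3697)  len=0.6513
  (v26,v30,v27) [--+] → (0.0478821, -0.898917, -0.3697)–(0, -0.918752, -0.3697)  len=0.0518
  (v27,v30,v31) [+-+] → (0.0478821, -0.898917, -0.3697)–(0.649613, -0.649613, -0.3697)  len=0.6513
  (v30,v1,v31) [--+] → (0.669448, -0.601731, -0.3697)–(0.649613, -0.649613, -0.3697)  len=0.0518
  (v31,v1,v2) [+-+] → (0.669448, -0.601731, -0.3697)–(0.918752, 0, -0.3697)  len=0.6513

Chained into 1 loop(s):
  loop 1: 16 segments, perimeter = 5.6253
Total perimeter = 5.625

loops=1 perimeter=5.625


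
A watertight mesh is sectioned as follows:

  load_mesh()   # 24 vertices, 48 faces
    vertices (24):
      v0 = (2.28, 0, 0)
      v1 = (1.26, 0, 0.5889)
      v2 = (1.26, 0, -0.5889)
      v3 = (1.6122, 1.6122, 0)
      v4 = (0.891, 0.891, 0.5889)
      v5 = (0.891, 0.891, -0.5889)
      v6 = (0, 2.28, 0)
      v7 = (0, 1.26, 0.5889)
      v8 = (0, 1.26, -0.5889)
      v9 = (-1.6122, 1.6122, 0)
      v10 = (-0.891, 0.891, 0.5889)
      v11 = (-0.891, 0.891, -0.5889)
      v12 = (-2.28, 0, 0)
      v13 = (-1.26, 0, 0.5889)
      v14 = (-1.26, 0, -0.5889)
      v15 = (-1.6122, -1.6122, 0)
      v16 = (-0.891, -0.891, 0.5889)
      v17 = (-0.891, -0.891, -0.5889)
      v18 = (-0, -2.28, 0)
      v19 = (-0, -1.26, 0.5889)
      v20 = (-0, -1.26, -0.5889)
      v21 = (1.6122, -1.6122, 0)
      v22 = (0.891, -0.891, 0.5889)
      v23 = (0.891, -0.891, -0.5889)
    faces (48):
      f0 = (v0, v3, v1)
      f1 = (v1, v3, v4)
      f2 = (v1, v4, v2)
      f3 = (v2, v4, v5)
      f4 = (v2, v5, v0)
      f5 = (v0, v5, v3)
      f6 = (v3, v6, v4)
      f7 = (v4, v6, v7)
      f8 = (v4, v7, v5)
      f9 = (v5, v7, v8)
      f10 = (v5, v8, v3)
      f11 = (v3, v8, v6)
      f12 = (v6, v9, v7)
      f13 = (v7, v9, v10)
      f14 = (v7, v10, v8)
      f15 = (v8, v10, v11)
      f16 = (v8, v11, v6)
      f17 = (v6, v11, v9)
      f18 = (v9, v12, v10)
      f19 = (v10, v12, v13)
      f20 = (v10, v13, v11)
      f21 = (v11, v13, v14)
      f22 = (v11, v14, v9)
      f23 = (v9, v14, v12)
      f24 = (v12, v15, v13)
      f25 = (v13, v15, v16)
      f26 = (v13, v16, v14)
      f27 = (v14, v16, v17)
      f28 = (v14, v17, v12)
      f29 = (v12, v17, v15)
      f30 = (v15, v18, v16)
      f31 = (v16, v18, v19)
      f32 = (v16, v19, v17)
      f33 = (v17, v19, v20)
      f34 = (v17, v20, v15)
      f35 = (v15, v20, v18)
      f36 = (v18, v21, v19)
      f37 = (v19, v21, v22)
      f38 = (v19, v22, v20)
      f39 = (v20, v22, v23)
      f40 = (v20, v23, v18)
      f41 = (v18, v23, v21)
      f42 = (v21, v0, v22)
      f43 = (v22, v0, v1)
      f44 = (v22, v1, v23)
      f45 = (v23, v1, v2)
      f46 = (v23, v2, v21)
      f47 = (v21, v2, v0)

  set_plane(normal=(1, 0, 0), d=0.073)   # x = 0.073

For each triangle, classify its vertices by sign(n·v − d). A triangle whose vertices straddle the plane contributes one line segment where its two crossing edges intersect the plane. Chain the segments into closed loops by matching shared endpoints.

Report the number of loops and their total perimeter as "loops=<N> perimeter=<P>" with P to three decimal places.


Straddling triangles (12 of 48):
  (v3,v6,v4) [+-+] → (0.073, 2.24976, 0)–(0.073, 2.1662, 0.0482488)  len=0.0965
  (v4,v6,v7) [+--] → (0.073, 2.1662, 0.0482488)–(0.073, 1.22977, 0.5889)  len=1.0813
  (v4,v7,v5) [+-+] → (0.073, 1.22977, 0.5889)–(0.073, 1.22977, 0.492402)  len=0.0965
  (v5,v7,v8) [+--] → (0.073, 1.22977, 0.492402)–(0.073, 1.22977, -0.5889)  len=1.0813
  (v5,v8,v3) [+-+] → (0.073, 1.22977, -0.5889)–(0.073, 1.27595, -0.562235)  len=0.0533
  (v3,v8,v6) [+--] → (0.073, 1.27595, -0.562235)–(0.073, 2.24976, 0)  len=1.1245
  (v18,v21,v19) [-+-] → (0.073, -2.24976, 0)–(0.073, -1.27595, 0.562235)  len=1.1245
  (v19,v21,v22) [-++] → (0.073, -1.27595, 0.562235)–(0.073, -1.22977, 0.5889)  len=0.0533
  (v19,v22,v20) [-+-] → (0.073, -1.22977, 0.5889)–(0.073, -1.22977, -0.492402)  len=1.0813
  (v20,v22,v23) [-++] → (0.073, -1.22977, -0.492402)–(0.073, -1.22977, -0.5889)  len=0.0965
  (v20,v23,v18) [-+-] → (0.073, -1.22977, -0.5889)–(0.073, -2.1662, -0.0482488)  len=1.0813
  (v18,v23,v21) [-++] → (0.073, -2.1662, -0.0482488)–(0.073, -2.24976, 0)  len=0.0965

Chained into 2 loop(s):
  loop 1: 6 segments, perimeter = 3.5334
  loop 2: 6 segments, perimeter = 3.5334
Total perimeter = 7.067

loops=2 perimeter=7.067


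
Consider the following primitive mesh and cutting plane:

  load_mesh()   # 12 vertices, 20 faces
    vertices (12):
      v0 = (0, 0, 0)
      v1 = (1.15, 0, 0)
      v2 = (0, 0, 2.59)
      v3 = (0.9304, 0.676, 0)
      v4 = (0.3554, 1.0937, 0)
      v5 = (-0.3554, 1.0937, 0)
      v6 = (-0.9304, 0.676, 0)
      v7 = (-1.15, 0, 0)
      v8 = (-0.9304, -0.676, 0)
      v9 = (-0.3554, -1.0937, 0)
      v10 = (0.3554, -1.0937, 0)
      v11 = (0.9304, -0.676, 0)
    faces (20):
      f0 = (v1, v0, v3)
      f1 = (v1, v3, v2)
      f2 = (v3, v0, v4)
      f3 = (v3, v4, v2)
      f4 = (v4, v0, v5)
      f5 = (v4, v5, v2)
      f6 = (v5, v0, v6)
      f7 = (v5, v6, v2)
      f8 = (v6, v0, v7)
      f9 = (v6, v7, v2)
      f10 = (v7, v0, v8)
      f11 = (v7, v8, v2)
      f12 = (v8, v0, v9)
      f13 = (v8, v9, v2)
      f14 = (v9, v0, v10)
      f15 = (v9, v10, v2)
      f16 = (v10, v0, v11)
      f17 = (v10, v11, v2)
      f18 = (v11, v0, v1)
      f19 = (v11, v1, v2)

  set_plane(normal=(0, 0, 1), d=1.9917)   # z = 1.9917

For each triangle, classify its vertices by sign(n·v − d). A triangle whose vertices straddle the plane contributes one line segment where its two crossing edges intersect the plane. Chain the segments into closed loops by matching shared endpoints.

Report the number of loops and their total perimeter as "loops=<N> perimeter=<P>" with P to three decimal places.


loops=1 perimeter=1.642

Straddling triangles (10 of 20):
  (v1,v3,v2) [--+] → (0.214926, 0.156159, 1.9917)–(0.265654, 0, 1.9917)  len=0.1642
  (v3,v4,v2) [--+] → (0.0820988, 0.252649, 1.9917)–(0.214926, 0.156159, 1.9917)  len=0.1642
  (v4,v5,v2) [--+] → (-0.0820988, 0.252649, 1.9917)–(0.0820988, 0.252649, 1.9917)  len=0.1642
  (v5,v6,v2) [--+] → (-0.214926, 0.156159, 1.9917)–(-0.0820988, 0.252649, 1.9917)  len=0.1642
  (v6,v7,v2) [--+] → (-0.265654, 0, 1.9917)–(-0.214926, 0.156159, 1.9917)  len=0.1642
  (v7,v8,v2) [--+] → (-0.214926, -0.156159, 1.9917)–(-0.265654, 0, 1.9917)  len=0.1642
  (v8,v9,v2) [--+] → (-0.0820988, -0.252649, 1.9917)–(-0.214926, -0.156159, 1.9917)  len=0.1642
  (v9,v10,v2) [--+] → (0.0820988, -0.252649, 1.9917)–(-0.0820988, -0.252649, 1.9917)  len=0.1642
  (v10,v11,v2) [--+] → (0.214926, -0.156159, 1.9917)–(0.0820988, -0.252649, 1.9917)  len=0.1642
  (v11,v1,v2) [--+] → (0.265654, 0, 1.9917)–(0.214926, -0.156159, 1.9917)  len=0.1642

Chained into 1 loop(s):
  loop 1: 10 segments, perimeter = 1.6419
Total perimeter = 1.642


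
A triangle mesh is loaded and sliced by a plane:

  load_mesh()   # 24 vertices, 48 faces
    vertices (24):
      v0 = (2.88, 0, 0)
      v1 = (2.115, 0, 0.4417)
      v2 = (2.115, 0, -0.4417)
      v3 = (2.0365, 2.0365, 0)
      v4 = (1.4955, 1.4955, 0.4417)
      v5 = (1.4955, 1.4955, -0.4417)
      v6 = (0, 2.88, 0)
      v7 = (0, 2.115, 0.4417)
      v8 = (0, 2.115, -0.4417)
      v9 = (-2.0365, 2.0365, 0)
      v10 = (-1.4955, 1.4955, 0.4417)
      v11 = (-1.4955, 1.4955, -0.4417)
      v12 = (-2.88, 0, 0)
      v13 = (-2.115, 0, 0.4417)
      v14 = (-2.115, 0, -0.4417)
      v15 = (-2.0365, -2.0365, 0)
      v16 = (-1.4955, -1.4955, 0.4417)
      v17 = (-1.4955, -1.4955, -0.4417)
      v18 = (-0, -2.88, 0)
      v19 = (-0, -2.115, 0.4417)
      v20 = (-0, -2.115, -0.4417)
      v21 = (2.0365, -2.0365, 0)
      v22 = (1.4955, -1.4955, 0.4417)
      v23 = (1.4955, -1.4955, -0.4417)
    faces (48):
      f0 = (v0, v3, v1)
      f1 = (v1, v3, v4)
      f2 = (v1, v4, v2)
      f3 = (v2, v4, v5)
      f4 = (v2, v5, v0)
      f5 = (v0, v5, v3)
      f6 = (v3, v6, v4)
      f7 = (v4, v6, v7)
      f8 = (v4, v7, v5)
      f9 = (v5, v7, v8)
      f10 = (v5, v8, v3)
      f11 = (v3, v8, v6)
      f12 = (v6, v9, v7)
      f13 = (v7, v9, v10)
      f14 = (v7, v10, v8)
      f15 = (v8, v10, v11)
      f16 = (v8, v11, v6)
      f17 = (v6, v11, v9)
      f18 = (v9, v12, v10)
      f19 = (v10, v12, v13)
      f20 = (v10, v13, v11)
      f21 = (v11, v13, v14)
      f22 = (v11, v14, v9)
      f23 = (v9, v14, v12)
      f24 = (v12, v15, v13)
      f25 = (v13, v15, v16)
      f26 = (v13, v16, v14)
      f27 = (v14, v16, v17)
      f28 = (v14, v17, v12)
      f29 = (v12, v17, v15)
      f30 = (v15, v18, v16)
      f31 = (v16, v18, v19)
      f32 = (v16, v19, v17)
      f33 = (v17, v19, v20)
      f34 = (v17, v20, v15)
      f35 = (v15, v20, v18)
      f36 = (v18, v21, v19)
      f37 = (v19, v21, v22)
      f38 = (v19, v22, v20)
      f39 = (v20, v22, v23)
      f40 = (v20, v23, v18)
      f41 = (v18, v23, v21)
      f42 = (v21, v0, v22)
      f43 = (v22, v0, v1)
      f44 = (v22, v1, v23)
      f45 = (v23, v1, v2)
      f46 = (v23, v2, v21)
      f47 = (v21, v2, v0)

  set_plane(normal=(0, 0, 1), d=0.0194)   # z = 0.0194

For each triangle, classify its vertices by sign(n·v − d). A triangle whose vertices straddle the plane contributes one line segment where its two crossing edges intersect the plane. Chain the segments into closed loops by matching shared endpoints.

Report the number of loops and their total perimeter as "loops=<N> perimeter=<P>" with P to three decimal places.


Straddling triangles (32 of 48):
  (v0,v3,v1) [--+] → (2.03995, 1.94705, 0.0194)–(2.8464, 0, 0.0194)  len=2.1075
  (v1,v3,v4) [+-+] → (2.03995, 1.94705, 0.0194)–(2.01274, 2.01274, 0.0194)  len=0.0711
  (v1,v4,v2) [++-] → (1.79165, 0.780592, 0.0194)–(2.115, 0, 0.0194)  len=0.8449
  (v2,v4,v5) [-+-] → (1.79165, 0.780592, 0.0194)–(1.4955, 1.4955, 0.0194)  len=0.7738
  (v3,v6,v4) [--+] → (0.0656842, 2.81919, 0.0194)–(2.01274, 2.01274, 0.0194)  len=2.1075
  (v4,v6,v7) [+-+] → (0.0656842, 2.81919, 0.0194)–(0, 2.8464, 0.0194)  len=0.0711
  (v4,v7,v5) [++-] → (0.714908, 1.81885, 0.0194)–(1.4955, 1.4955, 0.0194)  len=0.8449
  (v5,v7,v8) [-+-] → (0.714908, 1.81885, 0.0194)–(0, 2.115, 0.0194)  len=0.7738
  (v6,v9,v7) [--+] → (-1.94705, 2.03995, 0.0194)–(0, 2.8464, 0.0194)  len=2.1075
  (v7,v9,v10) [+-+] → (-1.94705, 2.03995, 0.0194)–(-2.01274, 2.01274, 0.0194)  len=0.0711
  (v7,v10,v8) [++-] → (-0.780592, 1.79165, 0.0194)–(0, 2.115, 0.0194)  len=0.8449
  (v8,v10,v11) [-+-] → (-0.780592, 1.79165, 0.0194)–(-1.4955, 1.4955, 0.0194)  len=0.7738
  (v9,v12,v10) [--+] → (-2.81919, 0.0656842, 0.0194)–(-2.01274, 2.01274, 0.0194)  len=2.1075
  (v10,v12,v13) [+-+] → (-2.81919, 0.0656842, 0.0194)–(-2.8464, 0, 0.0194)  len=0.0711
  (v10,v13,v11) [++-] → (-1.81885, 0.714908, 0.0194)–(-1.4955, 1.4955, 0.0194)  len=0.8449
  (v11,v13,v14) [-+-] → (-1.81885, 0.714908, 0.0194)–(-2.115, 0, 0.0194)  len=0.7738
  (v12,v15,v13) [--+] → (-2.03995, -1.94705, 0.0194)–(-2.8464, 0, 0.0194)  len=2.1075
  (v13,v15,v16) [+-+] → (-2.03995, -1.94705, 0.0194)–(-2.01274, -2.01274, 0.0194)  len=0.0711
  (v13,v16,v14) [++-] → (-1.79165, -0.780592, 0.0194)–(-2.115, 0, 0.0194)  len=0.8449
  (v14,v16,v17) [-+-] → (-1.79165, -0.780592, 0.0194)–(-1.4955, -1.4955, 0.0194)  len=0.7738
  (v15,v18,v16) [--+] → (-0.0656842, -2.81919, 0.0194)–(-2.01274, -2.01274, 0.0194)  len=2.1075
  (v16,v18,v19) [+-+] → (-0.0656842, -2.81919, 0.0194)–(0, -2.8464, 0.0194)  len=0.0711
  (v16,v19,v17) [++-] → (-0.714908, -1.81885, 0.0194)–(-1.4955, -1.4955, 0.0194)  len=0.8449
  (v17,v19,v20) [-+-] → (-0.714908, -1.81885, 0.0194)–(0, -2.115, 0.0194)  len=0.7738
  (v18,v21,v19) [--+] → (1.94705, -2.03995, 0.0194)–(0, -2.8464, 0.0194)  len=2.1075
  (v19,v21,v22) [+-+] → (1.94705, -2.03995, 0.0194)–(2.01274, -2.01274, 0.0194)  len=0.0711
  (v19,v22,v20) [++-] → (0.780592, -1.79165, 0.0194)–(0, -2.115, 0.0194)  len=0.8449
  (v20,v22,v23) [-+-] → (0.780592, -1.79165, 0.0194)–(1.4955, -1.4955, 0.0194)  len=0.7738
  (v21,v0,v22) [--+] → (2.81919, -0.0656842, 0.0194)–(2.01274, -2.01274, 0.0194)  len=2.1075
  (v22,v0,v1) [+-+] → (2.81919, -0.0656842, 0.0194)–(2.8464, 0, 0.0194)  len=0.0711
  (v22,v1,v23) [++-] → (1.81885, -0.714908, 0.0194)–(1.4955, -1.4955, 0.0194)  len=0.8449
  (v23,v1,v2) [-+-] → (1.81885, -0.714908, 0.0194)–(2.115, 0, 0.0194)  len=0.7738

Chained into 2 loop(s):
  loop 1: 16 segments, perimeter = 17.4285
  loop 2: 16 segments, perimeter = 12.9499
Total perimeter = 30.378

loops=2 perimeter=30.378


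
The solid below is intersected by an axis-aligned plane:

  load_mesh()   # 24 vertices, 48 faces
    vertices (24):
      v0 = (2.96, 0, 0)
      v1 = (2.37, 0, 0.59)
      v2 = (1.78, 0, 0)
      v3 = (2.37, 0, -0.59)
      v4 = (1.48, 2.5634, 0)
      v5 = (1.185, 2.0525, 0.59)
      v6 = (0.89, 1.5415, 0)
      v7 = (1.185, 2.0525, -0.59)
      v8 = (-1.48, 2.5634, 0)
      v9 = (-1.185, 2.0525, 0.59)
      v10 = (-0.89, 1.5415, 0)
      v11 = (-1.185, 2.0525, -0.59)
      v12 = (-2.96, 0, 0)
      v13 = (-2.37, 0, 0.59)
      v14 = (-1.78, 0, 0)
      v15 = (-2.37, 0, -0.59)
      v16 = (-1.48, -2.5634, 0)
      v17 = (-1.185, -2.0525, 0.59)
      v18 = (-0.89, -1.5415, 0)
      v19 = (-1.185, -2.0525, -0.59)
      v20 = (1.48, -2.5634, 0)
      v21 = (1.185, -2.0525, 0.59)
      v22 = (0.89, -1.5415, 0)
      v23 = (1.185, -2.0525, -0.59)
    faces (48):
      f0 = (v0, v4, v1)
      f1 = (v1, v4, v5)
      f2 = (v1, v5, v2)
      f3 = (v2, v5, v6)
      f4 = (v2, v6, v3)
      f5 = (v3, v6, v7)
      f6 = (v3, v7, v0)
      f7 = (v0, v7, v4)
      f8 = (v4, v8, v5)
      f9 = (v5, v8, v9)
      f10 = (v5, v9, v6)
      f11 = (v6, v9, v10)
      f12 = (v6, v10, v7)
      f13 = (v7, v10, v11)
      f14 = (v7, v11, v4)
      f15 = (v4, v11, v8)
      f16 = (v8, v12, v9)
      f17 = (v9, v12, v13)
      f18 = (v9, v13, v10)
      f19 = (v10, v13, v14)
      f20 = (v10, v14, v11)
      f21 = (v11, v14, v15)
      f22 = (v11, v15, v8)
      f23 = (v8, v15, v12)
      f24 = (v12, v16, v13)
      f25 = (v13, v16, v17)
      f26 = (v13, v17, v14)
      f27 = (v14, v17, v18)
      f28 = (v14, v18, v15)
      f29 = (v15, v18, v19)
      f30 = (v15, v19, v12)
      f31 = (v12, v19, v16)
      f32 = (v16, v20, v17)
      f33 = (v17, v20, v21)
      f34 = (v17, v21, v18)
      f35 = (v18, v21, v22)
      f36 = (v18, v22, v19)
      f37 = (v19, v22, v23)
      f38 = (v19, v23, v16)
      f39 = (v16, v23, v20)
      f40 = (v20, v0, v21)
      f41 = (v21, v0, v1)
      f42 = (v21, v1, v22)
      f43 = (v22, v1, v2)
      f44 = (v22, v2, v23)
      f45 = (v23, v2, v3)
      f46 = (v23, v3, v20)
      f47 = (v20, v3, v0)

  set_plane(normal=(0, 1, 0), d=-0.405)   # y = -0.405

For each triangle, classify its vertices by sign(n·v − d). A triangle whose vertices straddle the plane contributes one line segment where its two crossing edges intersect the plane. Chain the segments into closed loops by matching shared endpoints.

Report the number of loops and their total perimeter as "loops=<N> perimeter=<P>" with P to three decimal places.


loops=2 perimeter=6.675

Straddling triangles (16 of 48):
  (v12,v16,v13) [+-+] → (-2.72617, -0.405, 0)–(-2.22939, -0.405, 0.496784)  len=0.7026
  (v13,v16,v17) [+--] → (-2.22939, -0.405, 0.496784)–(-2.13618, -0.405, 0.59)  len=0.1318
  (v13,v17,v14) [+-+] → (-2.13618, -0.405, 0.59)–(-1.66259, -0.405, 0.116419)  len=0.6697
  (v14,v17,v18) [+--] → (-1.66259, -0.405, 0.116419)–(-1.54617, -0.405, 0)  len=0.1646
  (v14,v18,v15) [+-+] → (-1.54617, -0.405, 0)–(-1.98116, -0.405, -0.434989)  len=0.6152
  (v15,v18,v19) [+--] → (-1.98116, -0.405, -0.434989)–(-2.13618, -0.405, -0.59)  len=0.2192
  (v15,v19,v12) [+-+] → (-2.13618, -0.405, -0.59)–(-2.60976, -0.405, -0.116419)  len=0.6697
  (v12,v19,v16) [+--] → (-2.60976, -0.405, -0.116419)–(-2.72617, -0.405, 0)  len=0.1646
  (v20,v0,v21) [-+-] → (2.72617, -0.405, 0)–(2.60976, -0.405, 0.116419)  len=0.1646
  (v21,v0,v1) [-++] → (2.60976, -0.405, 0.116419)–(2.13618, -0.405, 0.59)  len=0.6697
  (v21,v1,v22) [-+-] → (2.13618, -0.405, 0.59)–(1.98116, -0.405, 0.434989)  len=0.2192
  (v22,v1,v2) [-++] → (1.98116, -0.405, 0.434989)–(1.54617, -0.405, 0)  len=0.6152
  (v22,v2,v23) [-+-] → (1.54617, -0.405, 0)–(1.66259, -0.405, -0.116419)  len=0.1646
  (v23,v2,v3) [-++] → (1.66259, -0.405, -0.116419)–(2.13618, -0.405, -0.59)  len=0.6697
  (v23,v3,v20) [-+-] → (2.13618, -0.405, -0.59)–(2.22939, -0.405, -0.496784)  len=0.1318
  (v20,v3,v0) [-++] → (2.22939, -0.405, -0.496784)–(2.72617, -0.405, 0)  len=0.7026

Chained into 2 loop(s):
  loop 1: 8 segments, perimeter = 3.3375
  loop 2: 8 segments, perimeter = 3.3375
Total perimeter = 6.675


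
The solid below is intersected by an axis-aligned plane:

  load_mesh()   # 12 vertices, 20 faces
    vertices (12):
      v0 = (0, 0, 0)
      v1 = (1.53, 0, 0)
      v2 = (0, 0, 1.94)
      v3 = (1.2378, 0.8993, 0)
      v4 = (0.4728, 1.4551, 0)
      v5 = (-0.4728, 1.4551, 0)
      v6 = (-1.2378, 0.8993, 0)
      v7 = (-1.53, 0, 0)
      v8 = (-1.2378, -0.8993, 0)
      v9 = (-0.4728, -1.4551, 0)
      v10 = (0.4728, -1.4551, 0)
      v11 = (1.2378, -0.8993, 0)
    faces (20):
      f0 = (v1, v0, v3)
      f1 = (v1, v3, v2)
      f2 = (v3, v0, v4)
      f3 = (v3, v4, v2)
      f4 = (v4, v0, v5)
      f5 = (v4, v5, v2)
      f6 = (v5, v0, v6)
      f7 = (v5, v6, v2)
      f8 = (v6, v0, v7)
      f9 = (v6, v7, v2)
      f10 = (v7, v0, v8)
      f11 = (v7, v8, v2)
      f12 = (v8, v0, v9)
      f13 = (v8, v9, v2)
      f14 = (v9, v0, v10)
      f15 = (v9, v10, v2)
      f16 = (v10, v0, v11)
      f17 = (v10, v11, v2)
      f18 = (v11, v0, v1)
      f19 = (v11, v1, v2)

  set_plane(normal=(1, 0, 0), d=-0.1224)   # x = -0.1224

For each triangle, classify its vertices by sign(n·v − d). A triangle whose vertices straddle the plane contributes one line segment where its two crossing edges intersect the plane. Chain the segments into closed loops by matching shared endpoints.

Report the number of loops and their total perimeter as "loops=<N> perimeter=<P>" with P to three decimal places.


loops=1 perimeter=7.544

Straddling triangles (12 of 20):
  (v4,v0,v5) [++-] → (-0.1224, 0.376701, 0)–(-0.1224, 1.4551, 0)  len=1.0784
  (v4,v5,v2) [+-+] → (-0.1224, 1.4551, 0)–(-0.1224, 0.376701, 1.43777)  len=1.7973
  (v5,v0,v6) [-+-] → (-0.1224, 0.376701, 0)–(-0.1224, 0.0889274, 0)  len=0.2878
  (v5,v6,v2) [--+] → (-0.1224, 0.0889274, 1.74816)–(-0.1224, 0.376701, 1.43777)  len=0.4233
  (v6,v0,v7) [-+-] → (-0.1224, 0.0889274, 0)–(-0.1224, 0, 0)  len=0.0889
  (v6,v7,v2) [--+] → (-0.1224, 0, 1.7848)–(-0.1224, 0.0889274, 1.74816)  len=0.0962
  (v7,v0,v8) [-+-] → (-0.1224, 0, 0)–(-0.1224, -0.0889274, 0)  len=0.0889
  (v7,v8,v2) [--+] → (-0.1224, -0.0889274, 1.74816)–(-0.1224, 0, 1.7848)  len=0.0962
  (v8,v0,v9) [-+-] → (-0.1224, -0.0889274, 0)–(-0.1224, -0.376701, 0)  len=0.2878
  (v8,v9,v2) [--+] → (-0.1224, -0.376701, 1.43777)–(-0.1224, -0.0889274, 1.74816)  len=0.4233
  (v9,v0,v10) [-++] → (-0.1224, -0.376701, 0)–(-0.1224, -1.4551, 0)  len=1.0784
  (v9,v10,v2) [-++] → (-0.1224, -1.4551, 0)–(-0.1224, -0.376701, 1.43777)  len=1.7973

Chained into 1 loop(s):
  loop 1: 12 segments, perimeter = 7.5436
Total perimeter = 7.544


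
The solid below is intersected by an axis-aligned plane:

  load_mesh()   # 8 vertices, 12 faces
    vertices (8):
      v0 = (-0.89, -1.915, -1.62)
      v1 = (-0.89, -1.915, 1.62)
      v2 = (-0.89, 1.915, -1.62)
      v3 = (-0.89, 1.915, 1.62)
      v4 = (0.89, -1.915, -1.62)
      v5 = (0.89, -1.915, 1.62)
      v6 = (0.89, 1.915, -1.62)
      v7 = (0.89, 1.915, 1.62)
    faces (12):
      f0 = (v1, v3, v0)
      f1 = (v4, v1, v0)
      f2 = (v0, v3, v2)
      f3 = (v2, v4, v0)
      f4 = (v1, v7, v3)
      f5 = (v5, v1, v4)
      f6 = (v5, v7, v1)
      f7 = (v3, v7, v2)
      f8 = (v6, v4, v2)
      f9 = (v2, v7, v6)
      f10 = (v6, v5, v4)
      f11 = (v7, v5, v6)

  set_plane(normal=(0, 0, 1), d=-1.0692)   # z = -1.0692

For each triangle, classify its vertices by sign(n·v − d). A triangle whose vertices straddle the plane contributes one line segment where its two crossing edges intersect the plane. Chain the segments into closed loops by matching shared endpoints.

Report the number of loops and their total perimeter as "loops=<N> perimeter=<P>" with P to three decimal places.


Straddling triangles (8 of 12):
  (v1,v3,v0) [++-] → (-0.89, -1.2639, -1.0692)–(-0.89, -1.915, -1.0692)  len=0.6511
  (v4,v1,v0) [-+-] → (0.5874, -1.915, -1.0692)–(-0.89, -1.915, -1.0692)  len=1.4774
  (v0,v3,v2) [-+-] → (-0.89, -1.2639, -1.0692)–(-0.89, 1.915, -1.0692)  len=3.1789
  (v5,v1,v4) [++-] → (0.5874, -1.915, -1.0692)–(0.89, -1.915, -1.0692)  len=0.3026
  (v3,v7,v2) [++-] → (-0.5874, 1.915, -1.0692)–(-0.89, 1.915, -1.0692)  len=0.3026
  (v2,v7,v6) [-+-] → (-0.5874, 1.915, -1.0692)–(0.89, 1.915, -1.0692)  len=1.4774
  (v6,v5,v4) [-+-] → (0.89, 1.2639, -1.0692)–(0.89, -1.915, -1.0692)  len=3.1789
  (v7,v5,v6) [++-] → (0.89, 1.2639, -1.0692)–(0.89, 1.915, -1.0692)  len=0.6511

Chained into 1 loop(s):
  loop 1: 8 segments, perimeter = 11.2200
Total perimeter = 11.220

loops=1 perimeter=11.220


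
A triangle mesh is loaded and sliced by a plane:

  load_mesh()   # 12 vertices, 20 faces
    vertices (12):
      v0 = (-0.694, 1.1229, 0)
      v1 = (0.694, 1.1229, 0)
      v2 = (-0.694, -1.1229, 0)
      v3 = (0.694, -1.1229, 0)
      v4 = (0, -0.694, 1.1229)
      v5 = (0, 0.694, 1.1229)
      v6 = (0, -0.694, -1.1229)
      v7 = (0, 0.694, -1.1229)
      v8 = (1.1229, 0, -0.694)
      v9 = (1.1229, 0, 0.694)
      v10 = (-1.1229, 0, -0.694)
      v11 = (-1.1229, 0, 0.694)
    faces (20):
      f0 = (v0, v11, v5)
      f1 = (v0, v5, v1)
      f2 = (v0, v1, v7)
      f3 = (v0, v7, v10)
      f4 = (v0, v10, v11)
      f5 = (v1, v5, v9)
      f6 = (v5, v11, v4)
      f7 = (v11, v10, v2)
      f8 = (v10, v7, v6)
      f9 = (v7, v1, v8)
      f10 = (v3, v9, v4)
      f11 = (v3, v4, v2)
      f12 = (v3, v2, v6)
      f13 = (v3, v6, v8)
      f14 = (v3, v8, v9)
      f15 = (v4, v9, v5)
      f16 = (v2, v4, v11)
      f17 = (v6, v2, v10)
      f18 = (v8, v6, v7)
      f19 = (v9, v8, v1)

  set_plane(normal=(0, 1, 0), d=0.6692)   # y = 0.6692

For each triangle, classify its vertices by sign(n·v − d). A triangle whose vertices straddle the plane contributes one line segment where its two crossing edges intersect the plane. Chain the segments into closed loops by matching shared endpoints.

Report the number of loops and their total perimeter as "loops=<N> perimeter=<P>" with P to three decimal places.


Straddling triangles (10 of 20):
  (v0,v11,v5) [+-+] → (-0.867294, 0.6692, 0.280406)–(-0.0401267, 0.6692, 1.10757)  len=1.1698
  (v0,v7,v10) [++-] → (-0.0401267, 0.6692, -1.10757)–(-0.867294, 0.6692, -0.280406)  len=1.1698
  (v0,v10,v11) [+--] → (-0.867294, 0.6692, -0.280406)–(-0.867294, 0.6692, 0.280406)  len=0.5608
  (v1,v5,v9) [++-] → (0.0401267, 0.6692, 1.10757)–(0.867294, 0.6692, 0.280406)  len=1.1698
  (v5,v11,v4) [+--] → (-0.0401267, 0.6692, 1.10757)–(0, 0.6692, 1.1229)  len=0.0430
  (v10,v7,v6) [-+-] → (-0.0401267, 0.6692, -1.10757)–(0, 0.6692, -1.1229)  len=0.0430
  (v7,v1,v8) [++-] → (0.867294, 0.6692, -0.280406)–(0.0401267, 0.6692, -1.10757)  len=1.1698
  (v4,v9,v5) [--+] → (0.0401267, 0.6692, 1.10757)–(0, 0.6692, 1.1229)  len=0.0430
  (v8,v6,v7) [--+] → (0, 0.6692, -1.1229)–(0.0401267, 0.6692, -1.10757)  len=0.0430
  (v9,v8,v1) [--+] → (0.867294, 0.6692, -0.280406)–(0.867294, 0.6692, 0.280406)  len=0.5608

Chained into 1 loop(s):
  loop 1: 10 segments, perimeter = 5.9726
Total perimeter = 5.973

loops=1 perimeter=5.973


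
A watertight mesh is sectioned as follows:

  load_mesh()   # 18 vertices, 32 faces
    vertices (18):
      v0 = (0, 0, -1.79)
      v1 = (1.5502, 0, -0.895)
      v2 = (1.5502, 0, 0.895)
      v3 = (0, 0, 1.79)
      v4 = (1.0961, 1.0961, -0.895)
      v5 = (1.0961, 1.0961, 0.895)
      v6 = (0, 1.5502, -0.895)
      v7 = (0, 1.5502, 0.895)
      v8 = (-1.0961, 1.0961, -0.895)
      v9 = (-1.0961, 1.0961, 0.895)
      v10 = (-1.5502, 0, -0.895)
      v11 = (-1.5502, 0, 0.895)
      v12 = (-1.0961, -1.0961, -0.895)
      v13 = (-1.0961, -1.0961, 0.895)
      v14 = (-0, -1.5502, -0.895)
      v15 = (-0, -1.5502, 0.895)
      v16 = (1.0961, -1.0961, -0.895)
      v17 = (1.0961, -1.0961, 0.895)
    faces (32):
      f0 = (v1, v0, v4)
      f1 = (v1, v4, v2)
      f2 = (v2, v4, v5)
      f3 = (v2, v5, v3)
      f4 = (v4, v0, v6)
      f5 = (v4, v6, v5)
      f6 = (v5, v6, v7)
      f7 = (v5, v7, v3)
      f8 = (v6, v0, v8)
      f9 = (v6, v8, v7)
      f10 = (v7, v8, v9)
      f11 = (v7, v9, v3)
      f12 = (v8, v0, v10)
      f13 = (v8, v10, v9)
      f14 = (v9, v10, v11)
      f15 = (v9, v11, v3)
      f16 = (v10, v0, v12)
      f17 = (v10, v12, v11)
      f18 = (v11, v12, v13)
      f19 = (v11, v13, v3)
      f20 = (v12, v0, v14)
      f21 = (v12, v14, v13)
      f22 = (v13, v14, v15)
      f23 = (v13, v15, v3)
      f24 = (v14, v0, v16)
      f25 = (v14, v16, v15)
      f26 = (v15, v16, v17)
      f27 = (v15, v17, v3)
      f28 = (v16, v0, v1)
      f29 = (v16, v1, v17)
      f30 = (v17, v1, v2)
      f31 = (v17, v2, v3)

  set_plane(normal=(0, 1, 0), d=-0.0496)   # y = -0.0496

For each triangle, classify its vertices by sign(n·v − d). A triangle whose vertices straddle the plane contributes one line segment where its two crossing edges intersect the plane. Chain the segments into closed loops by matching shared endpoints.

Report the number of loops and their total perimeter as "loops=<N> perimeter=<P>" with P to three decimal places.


Straddling triangles (12 of 32):
  (v10,v0,v12) [++-] → (-0.0496, -0.0496, -1.7495)–(-1.52965, -0.0496, -0.895)  len=1.7090
  (v10,v12,v11) [+-+] → (-1.52965, -0.0496, -0.895)–(-1.52965, -0.0496, 0.814)  len=1.7090
  (v11,v12,v13) [+--] → (-1.52965, -0.0496, 0.814)–(-1.52965, -0.0496, 0.895)  len=0.0810
  (v11,v13,v3) [+-+] → (-1.52965, -0.0496, 0.895)–(-0.0496, -0.0496, 1.7495)  len=1.7090
  (v12,v0,v14) [-+-] → (-0.0496, -0.0496, -1.7495)–(0, -0.0496, -1.76136)  len=0.0510
  (v13,v15,v3) [--+] → (0, -0.0496, 1.76136)–(-0.0496, -0.0496, 1.7495)  len=0.0510
  (v14,v0,v16) [-+-] → (0, -0.0496, -1.76136)–(0.0496, -0.0496, -1.7495)  len=0.0510
  (v15,v17,v3) [--+] → (0.0496, -0.0496, 1.7495)–(0, -0.0496, 1.76136)  len=0.0510
  (v16,v0,v1) [-++] → (0.0496, -0.0496, -1.7495)–(1.52965, -0.0496, -0.895)  len=1.7090
  (v16,v1,v17) [-+-] → (1.52965, -0.0496, -0.895)–(1.52965, -0.0496, -0.814)  len=0.0810
  (v17,v1,v2) [-++] → (1.52965, -0.0496, -0.814)–(1.52965, -0.0496, 0.895)  len=1.7090
  (v17,v2,v3) [-++] → (1.52965, -0.0496, 0.895)–(0.0496, -0.0496, 1.7495)  len=1.7090

Chained into 1 loop(s):
  loop 1: 12 segments, perimeter = 10.6200
Total perimeter = 10.620

loops=1 perimeter=10.620


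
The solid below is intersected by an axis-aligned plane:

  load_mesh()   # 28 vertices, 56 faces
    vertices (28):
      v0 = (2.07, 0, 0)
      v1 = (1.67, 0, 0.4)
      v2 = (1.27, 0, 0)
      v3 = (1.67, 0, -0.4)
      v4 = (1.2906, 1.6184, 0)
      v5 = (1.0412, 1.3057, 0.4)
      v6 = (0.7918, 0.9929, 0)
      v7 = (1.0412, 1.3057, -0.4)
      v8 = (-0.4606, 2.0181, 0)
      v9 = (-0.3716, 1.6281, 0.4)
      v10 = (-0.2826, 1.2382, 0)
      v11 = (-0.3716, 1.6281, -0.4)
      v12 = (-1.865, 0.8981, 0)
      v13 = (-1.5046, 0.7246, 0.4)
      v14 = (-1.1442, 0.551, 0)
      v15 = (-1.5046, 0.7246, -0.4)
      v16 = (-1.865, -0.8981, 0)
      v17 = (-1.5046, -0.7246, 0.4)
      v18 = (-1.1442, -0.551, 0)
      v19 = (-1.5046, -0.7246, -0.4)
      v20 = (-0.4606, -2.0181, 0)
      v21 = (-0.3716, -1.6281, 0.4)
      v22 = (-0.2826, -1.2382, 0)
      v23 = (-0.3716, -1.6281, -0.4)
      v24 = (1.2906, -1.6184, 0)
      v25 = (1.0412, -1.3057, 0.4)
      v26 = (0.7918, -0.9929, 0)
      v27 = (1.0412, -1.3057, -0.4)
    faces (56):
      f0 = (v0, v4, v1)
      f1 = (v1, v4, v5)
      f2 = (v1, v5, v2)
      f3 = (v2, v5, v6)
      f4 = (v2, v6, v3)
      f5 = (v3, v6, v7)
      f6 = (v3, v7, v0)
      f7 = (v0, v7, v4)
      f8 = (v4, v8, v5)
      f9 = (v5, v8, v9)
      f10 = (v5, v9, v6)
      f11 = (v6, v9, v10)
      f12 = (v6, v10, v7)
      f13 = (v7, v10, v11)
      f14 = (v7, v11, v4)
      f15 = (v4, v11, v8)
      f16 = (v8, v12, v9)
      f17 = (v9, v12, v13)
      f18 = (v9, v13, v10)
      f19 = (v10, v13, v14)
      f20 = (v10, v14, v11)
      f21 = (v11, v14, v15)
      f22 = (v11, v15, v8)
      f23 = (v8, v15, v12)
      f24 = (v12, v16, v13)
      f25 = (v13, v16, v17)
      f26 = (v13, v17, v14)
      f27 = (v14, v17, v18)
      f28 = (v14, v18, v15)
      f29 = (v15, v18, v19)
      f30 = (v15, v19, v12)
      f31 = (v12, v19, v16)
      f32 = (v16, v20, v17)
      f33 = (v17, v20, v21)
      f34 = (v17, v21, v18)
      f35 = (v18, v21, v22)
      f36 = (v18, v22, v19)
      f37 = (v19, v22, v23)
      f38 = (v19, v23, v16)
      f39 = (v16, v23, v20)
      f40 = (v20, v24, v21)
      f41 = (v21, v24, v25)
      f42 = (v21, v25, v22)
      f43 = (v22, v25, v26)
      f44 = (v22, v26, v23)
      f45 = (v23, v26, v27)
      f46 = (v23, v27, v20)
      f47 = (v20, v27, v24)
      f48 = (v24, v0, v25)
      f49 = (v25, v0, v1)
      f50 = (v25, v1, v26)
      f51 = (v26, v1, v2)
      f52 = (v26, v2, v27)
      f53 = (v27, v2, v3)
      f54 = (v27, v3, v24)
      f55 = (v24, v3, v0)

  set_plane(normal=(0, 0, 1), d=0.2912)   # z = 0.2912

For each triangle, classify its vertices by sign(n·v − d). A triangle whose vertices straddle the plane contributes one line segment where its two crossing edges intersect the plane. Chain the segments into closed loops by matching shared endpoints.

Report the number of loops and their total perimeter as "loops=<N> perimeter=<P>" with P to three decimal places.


loops=2 perimeter=20.288

Straddling triangles (28 of 56):
  (v0,v4,v1) [--+] → (1.5668, 0.440205, 0.2912)–(1.7788, 0, 0.2912)  len=0.4886
  (v1,v4,v5) [+-+] → (1.5668, 0.440205, 0.2912)–(1.10904, 1.39075, 0.2912)  len=1.0550
  (v1,v5,v2) [++-] → (1.10343, 0.95055, 0.2912)–(1.5612, 0, 0.2912)  len=1.0550
  (v2,v5,v6) [-+-] → (1.10343, 0.95055, 0.2912)–(0.973363, 1.22062, 0.2912)  len=0.2998
  (v4,v8,v5) [--+] → (0.63271, 1.49947, 0.2912)–(1.10904, 1.39075, 0.2912)  len=0.4886
  (v5,v8,v9) [+-+] → (0.63271, 1.49947, 0.2912)–(-0.395808, 1.73418, 0.2912)  len=1.0550
  (v5,v9,v6) [++-] → (-0.0551552, 1.45533, 0.2912)–(0.973363, 1.22062, 0.2912)  len=1.0550
  (v6,v9,v10) [-+-] → (-0.0551552, 1.45533, 0.2912)–(-0.347392, 1.52205, 0.2912)  len=0.2998
  (v8,v12,v9) [--+] → (-0.777805, 1.42954, 0.2912)–(-0.395808, 1.73418, 0.2912)  len=0.4886
  (v9,v12,v13) [+-+] → (-0.777805, 1.42954, 0.2912)–(-1.60263, 0.771792, 0.2912)  len=1.0550
  (v9,v13,v10) [++-] → (-1.17222, 0.864299, 0.2912)–(-0.347392, 1.52205, 0.2912)  len=1.0550
  (v10,v13,v14) [-+-] → (-1.17222, 0.864299, 0.2912)–(-1.40657, 0.677381, 0.2912)  len=0.2998
  (v12,v16,v13) [--+] → (-1.60263, 0.283226, 0.2912)–(-1.60263, 0.771792, 0.2912)  len=0.4886
  (v13,v16,v17) [+-+] → (-1.60263, 0.283226, 0.2912)–(-1.60263, -0.771792, 0.2912)  len=1.0550
  (v13,v17,v14) [++-] → (-1.40657, -0.377637, 0.2912)–(-1.40657, 0.677381, 0.2912)  len=1.0550
  (v14,v17,v18) [-+-] → (-1.40657, -0.377637, 0.2912)–(-1.40657, -0.677381, 0.2912)  len=0.2997
  (v16,v20,v17) [--+] → (-1.22063, -1.07643, 0.2912)–(-1.60263, -0.771792, 0.2912)  len=0.4886
  (v17,v20,v21) [+-+] → (-1.22063, -1.07643, 0.2912)–(-0.395808, -1.73418, 0.2912)  len=1.0550
  (v17,v21,v18) [++-] → (-0.581747, -1.33513, 0.2912)–(-1.40657, -0.677381, 0.2912)  len=1.0550
  (v18,v21,v22) [-+-] → (-0.581747, -1.33513, 0.2912)–(-0.347392, -1.52205, 0.2912)  len=0.2998
  (v20,v24,v21) [--+] → (0.0805184, -1.62546, 0.2912)–(-0.395808, -1.73418, 0.2912)  len=0.4886
  (v21,v24,v25) [+-+] → (0.0805184, -1.62546, 0.2912)–(1.10904, -1.39075, 0.2912)  len=1.0550
  (v21,v25,v22) [++-] → (0.681126, -1.28734, 0.2912)–(-0.347392, -1.52205, 0.2912)  len=1.0550
  (v22,v25,v26) [-+-] → (0.681126, -1.28734, 0.2912)–(0.973363, -1.22062, 0.2912)  len=0.2998
  (v24,v0,v25) [--+] → (1.32103, -0.95055, 0.2912)–(1.10904, -1.39075, 0.2912)  len=0.4886
  (v25,v0,v1) [+-+] → (1.32103, -0.95055, 0.2912)–(1.7788, 0, 0.2912)  len=1.0550
  (v25,v1,v26) [++-] → (1.43113, -0.270069, 0.2912)–(0.973363, -1.22062, 0.2912)  len=1.0550
  (v26,v1,v2) [-+-] → (1.43113, -0.270069, 0.2912)–(1.5612, 0, 0.2912)  len=0.2998

Chained into 2 loop(s):
  loop 1: 14 segments, perimeter = 10.8050
  loop 2: 14 segments, perimeter = 9.4833
Total perimeter = 20.288
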